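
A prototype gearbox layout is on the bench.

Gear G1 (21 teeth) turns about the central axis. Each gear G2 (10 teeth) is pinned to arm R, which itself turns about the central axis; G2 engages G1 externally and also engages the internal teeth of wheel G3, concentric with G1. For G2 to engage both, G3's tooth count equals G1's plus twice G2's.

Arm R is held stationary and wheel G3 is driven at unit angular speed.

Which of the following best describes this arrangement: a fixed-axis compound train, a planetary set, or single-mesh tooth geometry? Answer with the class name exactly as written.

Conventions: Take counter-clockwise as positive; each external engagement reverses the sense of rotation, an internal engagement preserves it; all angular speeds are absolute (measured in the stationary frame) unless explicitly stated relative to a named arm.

class = planetary set [G3 = 21+2·10 = 41; Willis about the carrier]
classification: planetary set

planetary set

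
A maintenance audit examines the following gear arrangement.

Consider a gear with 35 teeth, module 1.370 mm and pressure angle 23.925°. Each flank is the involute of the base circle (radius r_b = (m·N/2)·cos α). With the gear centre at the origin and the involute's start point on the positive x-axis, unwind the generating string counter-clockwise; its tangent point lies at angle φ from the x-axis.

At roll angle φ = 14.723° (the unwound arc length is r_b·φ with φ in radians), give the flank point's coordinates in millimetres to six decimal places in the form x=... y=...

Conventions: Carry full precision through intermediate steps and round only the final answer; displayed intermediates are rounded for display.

recognized (one wheel, involute flank): single-mesh tooth geometry, m = 1.370, N = 35
pitch radius r_p = m·N/2 = 1.370·35/2 = 23.975000
base radius r_b = r_p·cos α = 23.975000·cos 23.925° = 21.914998
roll angle φ = 14.723° = 0.25696483 rad
x = r_b·(cos φ + φ·sin φ) = 22.626632
y = r_b·(sin φ − φ·cos φ) = 0.123132

x=22.626632 y=0.123132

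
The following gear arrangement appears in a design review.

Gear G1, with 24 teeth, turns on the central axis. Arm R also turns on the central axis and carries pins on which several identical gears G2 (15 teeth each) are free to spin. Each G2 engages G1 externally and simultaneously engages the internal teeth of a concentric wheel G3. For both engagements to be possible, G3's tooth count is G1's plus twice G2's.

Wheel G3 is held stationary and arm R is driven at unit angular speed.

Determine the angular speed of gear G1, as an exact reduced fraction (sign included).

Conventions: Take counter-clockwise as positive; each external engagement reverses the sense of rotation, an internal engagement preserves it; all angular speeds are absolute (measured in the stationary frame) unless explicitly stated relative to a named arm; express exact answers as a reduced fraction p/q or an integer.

13/4

topology: planetary set — G1 24T / G2 15T / G3 54T, arm = carrier (Willis)
ring teeth: 24 + 2·15 = 54
24(ω_sun−ω_arm) = −54(ω_ring−ω_arm),  ω_ring = 0, ω_arm = 1
ω_sun = 1 − (54/24)(0−1) = 13/4
exact speed ratio = 13/4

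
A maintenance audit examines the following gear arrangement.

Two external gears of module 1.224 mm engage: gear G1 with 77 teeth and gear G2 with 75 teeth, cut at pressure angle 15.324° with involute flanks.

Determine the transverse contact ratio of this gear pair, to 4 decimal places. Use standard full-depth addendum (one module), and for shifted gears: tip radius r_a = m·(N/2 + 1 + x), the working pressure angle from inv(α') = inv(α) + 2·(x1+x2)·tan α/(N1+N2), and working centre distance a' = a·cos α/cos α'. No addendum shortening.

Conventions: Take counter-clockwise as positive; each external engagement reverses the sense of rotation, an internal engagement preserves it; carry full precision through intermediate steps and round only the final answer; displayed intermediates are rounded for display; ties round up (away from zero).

2.1740

class = single-mesh tooth geometry [involute pair 77T × 75T, m = 1.224]
base radii: r_b1 = 45.448591, r_b2 = 44.268108
tip radii: r_a1 = 48.348000, r_a2 = 47.124000
no profile shift: α' = α, a' = a
action lengths: √(r_a1²−r_b1²) = 16.491048, √(r_a2²−r_b2²) = 16.155679
base pitch p_b = π·m·cos α = 3.708596
CR = (16.491048 + 16.155679 − 93.024000·sin 15.32400°)/3.708596 = 2.174035
contact ratio ≈ 2.1740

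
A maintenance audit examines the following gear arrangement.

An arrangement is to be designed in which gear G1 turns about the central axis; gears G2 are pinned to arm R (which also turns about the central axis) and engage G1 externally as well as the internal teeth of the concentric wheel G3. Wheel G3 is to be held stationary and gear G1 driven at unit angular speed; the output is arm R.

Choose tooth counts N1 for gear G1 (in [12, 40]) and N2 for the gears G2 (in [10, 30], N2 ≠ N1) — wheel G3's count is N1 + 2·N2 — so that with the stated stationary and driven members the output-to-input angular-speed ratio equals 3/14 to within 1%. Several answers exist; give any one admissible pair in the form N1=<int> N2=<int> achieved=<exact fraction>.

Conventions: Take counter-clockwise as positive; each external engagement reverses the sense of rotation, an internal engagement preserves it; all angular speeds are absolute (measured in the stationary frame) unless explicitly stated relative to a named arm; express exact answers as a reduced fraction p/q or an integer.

planetary set to be sized for 3/14 (Willis relation)
Willis with ω_ring = 0: ω_arm/ω_sun = N1/(N1+N3); set equal to 3/14  ⇒  N3/N1 = 1/(3/14) − 1 = 11/3
N3 = N1 + 2·N2  ⇒  N2/N1 = (N3/N1 − 1)/2 = (11/3 − 1)/2 = 4/3
smallest multiple with N1 ≥ 12 and N2 ≥ 10: k = 4  ⇒  N1 = 4·3 = 12, N2 = 4·4 = 16 (N1 ≤ 40, N2 ≤ 30, N2 ≠ N1 ✓), N3 = 12 + 2·16 = 44
check: N1/(N1+N3) with N1 = 12, N3 = 44 gives 3/14; |achieved − target| = 0 ≤ 3/1400 ✓

N1=12 N2=16 achieved=3/14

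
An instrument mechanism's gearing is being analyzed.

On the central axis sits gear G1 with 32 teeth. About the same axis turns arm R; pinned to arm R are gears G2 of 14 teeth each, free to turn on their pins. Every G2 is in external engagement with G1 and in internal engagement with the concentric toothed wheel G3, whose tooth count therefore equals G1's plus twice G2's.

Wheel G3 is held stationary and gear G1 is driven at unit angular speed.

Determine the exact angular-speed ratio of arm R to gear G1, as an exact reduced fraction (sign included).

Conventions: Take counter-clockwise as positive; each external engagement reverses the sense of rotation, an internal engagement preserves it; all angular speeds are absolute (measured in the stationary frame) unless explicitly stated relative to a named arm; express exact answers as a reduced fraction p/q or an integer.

topology: planetary set — G1 32T / G2 14T / G3 60T, arm = carrier (Willis)
ring teeth: 32 + 2·14 = 60
32(ω_sun−ω_arm) = −60(ω_ring−ω_arm),  ω_ring = 0, ω_sun = 1
32(1−ω_arm) = −60(0−ω_arm)  ⇒  92·ω_arm = 32  ⇒  ω_arm = 8/23
ω_out/ω_in = 8/23

8/23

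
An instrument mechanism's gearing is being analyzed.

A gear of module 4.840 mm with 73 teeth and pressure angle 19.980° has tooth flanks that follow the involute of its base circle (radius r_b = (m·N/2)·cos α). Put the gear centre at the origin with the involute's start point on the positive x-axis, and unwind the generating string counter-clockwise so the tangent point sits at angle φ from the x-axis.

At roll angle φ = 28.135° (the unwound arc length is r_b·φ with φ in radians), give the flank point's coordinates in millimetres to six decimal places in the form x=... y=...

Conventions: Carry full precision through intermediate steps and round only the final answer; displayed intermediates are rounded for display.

x=184.853526 y=6.396205

class = single-mesh tooth geometry [base-circle involute, m = 4.840, 73T]
pitch radius r_p = m·N/2 = 4.840·73/2 = 176.660000
base radius r_b = r_p·cos α = 176.660000·cos 19.980° = 166.027179
roll angle φ = 28.135° = 0.49104839 rad
x = r_b·(cos φ + φ·sin φ) = 184.853526
y = r_b·(sin φ − φ·cos φ) = 6.396205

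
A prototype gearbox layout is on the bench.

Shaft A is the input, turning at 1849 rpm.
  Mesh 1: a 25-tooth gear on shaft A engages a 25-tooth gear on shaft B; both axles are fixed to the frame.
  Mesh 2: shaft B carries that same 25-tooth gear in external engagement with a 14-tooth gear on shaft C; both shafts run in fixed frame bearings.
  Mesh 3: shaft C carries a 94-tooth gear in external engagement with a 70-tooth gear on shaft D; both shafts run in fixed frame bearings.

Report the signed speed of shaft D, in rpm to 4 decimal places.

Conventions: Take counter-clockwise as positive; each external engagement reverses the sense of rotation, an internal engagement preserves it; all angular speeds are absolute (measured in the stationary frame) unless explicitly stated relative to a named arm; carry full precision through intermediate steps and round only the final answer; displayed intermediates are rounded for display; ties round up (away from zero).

-4433.8265 rpm

3-mesh fixed-axis compound train (all bearings frame-fixed)
mesh 1 [25T→25T]: ω = 1849.0000×25/25 = 1849.0000 rpm, sense flips to −
mesh 2 [25T→14T]: ω = 1849.0000×25/14 = 3301.7857 rpm, sense flips to +
mesh 3 [94T→70T]: ω = 3301.7857×94/70 = 4433.8265 rpm, sense flips to −
signed output speed = -4433.8265 rpm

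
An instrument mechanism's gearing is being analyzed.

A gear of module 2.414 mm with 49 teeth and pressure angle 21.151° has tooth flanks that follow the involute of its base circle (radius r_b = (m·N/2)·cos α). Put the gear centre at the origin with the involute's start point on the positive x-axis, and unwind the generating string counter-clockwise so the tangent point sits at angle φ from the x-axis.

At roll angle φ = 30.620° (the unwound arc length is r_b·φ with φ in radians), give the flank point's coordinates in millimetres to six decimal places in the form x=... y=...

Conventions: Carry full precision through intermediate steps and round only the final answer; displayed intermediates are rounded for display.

class = single-mesh tooth geometry [base-circle involute, m = 2.414, 49T]
pitch radius r_p = m·N/2 = 2.414·49/2 = 59.143000
base radius r_b = r_p·cos α = 59.143000·cos 21.151° = 55.158697
roll angle φ = 30.620° = 0.53441982 rad
x = r_b·(cos φ + φ·sin φ) = 62.481933
y = r_b·(sin φ − φ·cos φ) = 2.727004

x=62.481933 y=2.727004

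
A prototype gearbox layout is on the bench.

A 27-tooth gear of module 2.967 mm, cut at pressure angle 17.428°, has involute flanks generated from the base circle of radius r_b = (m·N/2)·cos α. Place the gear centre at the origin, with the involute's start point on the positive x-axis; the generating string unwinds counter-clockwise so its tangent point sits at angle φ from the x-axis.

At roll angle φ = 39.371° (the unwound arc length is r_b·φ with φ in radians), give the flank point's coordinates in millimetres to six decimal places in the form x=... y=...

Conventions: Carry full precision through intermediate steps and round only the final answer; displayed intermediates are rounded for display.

class = single-mesh tooth geometry [base-circle involute, m = 2.967, 27T]
pitch radius r_p = m·N/2 = 2.967·27/2 = 40.054500
base radius r_b = r_p·cos α = 40.054500·cos 17.428° = 38.215761
roll angle φ = 39.371° = 0.68715358 rad
x = r_b·(cos φ + φ·sin φ) = 46.200687
y = r_b·(sin φ − φ·cos φ) = 3.941267

x=46.200687 y=3.941267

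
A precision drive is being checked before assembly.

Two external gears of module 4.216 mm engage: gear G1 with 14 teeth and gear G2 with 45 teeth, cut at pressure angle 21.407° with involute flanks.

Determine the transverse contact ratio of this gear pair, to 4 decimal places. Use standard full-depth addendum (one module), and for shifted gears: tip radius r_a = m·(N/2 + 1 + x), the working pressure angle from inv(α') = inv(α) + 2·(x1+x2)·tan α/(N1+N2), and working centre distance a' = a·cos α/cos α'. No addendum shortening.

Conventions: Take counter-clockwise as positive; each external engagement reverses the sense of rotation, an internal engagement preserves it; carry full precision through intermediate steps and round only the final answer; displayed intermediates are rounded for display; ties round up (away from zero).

recognized (one external pair, fixed centres): single-mesh tooth geometry, m = 4.216, N1 = 14, N2 = 45
base radii: r_b1 = 27.476003, r_b2 = 88.315725
tip radii: r_a1 = 33.728000, r_a2 = 99.076000
no profile shift: α' = α, a' = a
action lengths: √(r_a1²−r_b1²) = 19.561371, √(r_a2²−r_b2²) = 44.904192
base pitch p_b = π·m·cos α = 12.331202
CR = (19.561371 + 44.904192 − 124.372000·sin 21.40700°)/12.331202 = 1.546561
contact ratio ≈ 1.5466

1.5466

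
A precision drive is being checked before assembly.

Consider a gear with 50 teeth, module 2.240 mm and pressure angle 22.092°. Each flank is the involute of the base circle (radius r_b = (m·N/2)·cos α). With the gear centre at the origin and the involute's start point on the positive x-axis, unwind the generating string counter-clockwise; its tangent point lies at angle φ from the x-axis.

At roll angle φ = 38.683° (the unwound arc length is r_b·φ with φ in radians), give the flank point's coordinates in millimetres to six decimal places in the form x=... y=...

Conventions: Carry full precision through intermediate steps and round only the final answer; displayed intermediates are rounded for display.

x=62.400615 y=5.084123

recognized (one wheel, involute flank): single-mesh tooth geometry, m = 2.240, N = 50
pitch radius r_p = m·N/2 = 2.240·50/2 = 56.000000
base radius r_b = r_p·cos α = 56.000000·cos 22.092° = 51.888545
roll angle φ = 38.683° = 0.67514571 rad
x = r_b·(cos φ + φ·sin φ) = 62.400615
y = r_b·(sin φ − φ·cos φ) = 5.084123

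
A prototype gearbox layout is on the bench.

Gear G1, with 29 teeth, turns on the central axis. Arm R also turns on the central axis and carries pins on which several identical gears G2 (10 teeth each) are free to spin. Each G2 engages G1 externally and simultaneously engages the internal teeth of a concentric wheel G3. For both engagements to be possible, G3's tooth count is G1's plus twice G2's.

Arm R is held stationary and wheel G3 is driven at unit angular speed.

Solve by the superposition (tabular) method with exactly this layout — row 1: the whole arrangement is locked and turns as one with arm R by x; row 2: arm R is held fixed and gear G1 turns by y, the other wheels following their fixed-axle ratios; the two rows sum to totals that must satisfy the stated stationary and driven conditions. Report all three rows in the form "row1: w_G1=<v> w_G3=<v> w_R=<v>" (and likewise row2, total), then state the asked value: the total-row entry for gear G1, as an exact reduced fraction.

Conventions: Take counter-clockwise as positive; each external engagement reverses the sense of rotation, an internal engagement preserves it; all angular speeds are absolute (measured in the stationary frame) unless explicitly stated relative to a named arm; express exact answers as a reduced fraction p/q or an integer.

row1: w_G1=0 w_G3=0 w_R=0
row2: w_G1=-49/29 w_G3=1 w_R=0
total: w_G1=-49/29 w_G3=1 w_R=0
asked value: -49/29

planetary set (29T centre, 10T on arm, 49T internal) — Willis relation
superposition row 1 [locked train]: every member turns x
row 2 (arm held, sun turns y): ω_ring = −(29/49)·y, ω_arm = 0
boundary: total ω_arm = x = 0 and total ω_ring = x − (29/49)·y = 1  ⇒  y = -49/29, x = 0
row 2 ring = −(29/49)·(-49/29) = 1
totals (row 1 + row 2): sun 0 + (-49/29) = -49/29, ring 0 + 1 = 1, arm 0 + 0 = 0
asked cell (total, sun) = -49/29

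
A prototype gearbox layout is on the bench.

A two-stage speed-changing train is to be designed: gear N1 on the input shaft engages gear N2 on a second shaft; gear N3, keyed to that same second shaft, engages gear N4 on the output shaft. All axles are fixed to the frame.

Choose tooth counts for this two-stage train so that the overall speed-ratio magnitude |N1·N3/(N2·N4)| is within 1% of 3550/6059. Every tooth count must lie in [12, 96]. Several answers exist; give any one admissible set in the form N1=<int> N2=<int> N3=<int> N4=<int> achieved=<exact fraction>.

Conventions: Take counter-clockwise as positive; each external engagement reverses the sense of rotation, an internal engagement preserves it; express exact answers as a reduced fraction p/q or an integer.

N1=50 N2=73 N3=71 N4=83 achieved=3550/6059

class = fixed-axis compound train [2-stage, 3550/6059 wanted]
target = 3550/6059 in lowest terms: an exact hit needs N1·N3 = k·3550 and N2·N4 = k·6059 for one integer k, every count in [12, 96]; additionally prefer no 1:1 stage (N1 ≠ N2, N3 ≠ N4)
k = 1: N1·N3 = 3550 = 50·71, N2·N4 = 6059 = 73·83
achieved = 50·71/(73·83) = 3550/6059; |achieved − target| = 0 ≤ 71/12118 ✓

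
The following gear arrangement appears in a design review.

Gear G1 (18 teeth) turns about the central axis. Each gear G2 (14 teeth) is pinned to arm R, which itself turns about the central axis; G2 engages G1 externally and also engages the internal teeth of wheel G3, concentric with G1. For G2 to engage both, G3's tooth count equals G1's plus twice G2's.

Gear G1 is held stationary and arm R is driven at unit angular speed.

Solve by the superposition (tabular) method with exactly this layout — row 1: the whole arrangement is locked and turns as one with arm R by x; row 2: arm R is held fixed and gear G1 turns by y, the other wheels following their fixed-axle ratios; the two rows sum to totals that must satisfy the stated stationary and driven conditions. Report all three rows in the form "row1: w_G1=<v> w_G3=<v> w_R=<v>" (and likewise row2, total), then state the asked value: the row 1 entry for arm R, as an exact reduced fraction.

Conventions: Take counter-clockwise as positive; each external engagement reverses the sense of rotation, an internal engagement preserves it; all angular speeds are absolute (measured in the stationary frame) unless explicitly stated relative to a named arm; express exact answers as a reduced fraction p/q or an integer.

row1: w_G1=1 w_G3=1 w_R=1
row2: w_G1=-1 w_G3=9/23 w_R=0
total: w_G1=0 w_G3=32/23 w_R=1
asked value: 1

planetary set (18T centre, 14T on arm, 46T internal) — Willis relation
superposition row 1 [locked train]: every member turns x
row 2 — arm fixed, fixed-axis ratios: sun y, ring −(18/46)·y, arm 0
boundary: total ω_sun = x + y = 0 and total ω_arm = x = 1  ⇒  y = -1, x = 1
row 2 ring = −(18/46)·(-1) = 9/23
totals (row 1 + row 2): sun 1 + (-1) = 0, ring 1 + 9/23 = 32/23, arm 1 + 0 = 1
asked cell (row1, arm) = 1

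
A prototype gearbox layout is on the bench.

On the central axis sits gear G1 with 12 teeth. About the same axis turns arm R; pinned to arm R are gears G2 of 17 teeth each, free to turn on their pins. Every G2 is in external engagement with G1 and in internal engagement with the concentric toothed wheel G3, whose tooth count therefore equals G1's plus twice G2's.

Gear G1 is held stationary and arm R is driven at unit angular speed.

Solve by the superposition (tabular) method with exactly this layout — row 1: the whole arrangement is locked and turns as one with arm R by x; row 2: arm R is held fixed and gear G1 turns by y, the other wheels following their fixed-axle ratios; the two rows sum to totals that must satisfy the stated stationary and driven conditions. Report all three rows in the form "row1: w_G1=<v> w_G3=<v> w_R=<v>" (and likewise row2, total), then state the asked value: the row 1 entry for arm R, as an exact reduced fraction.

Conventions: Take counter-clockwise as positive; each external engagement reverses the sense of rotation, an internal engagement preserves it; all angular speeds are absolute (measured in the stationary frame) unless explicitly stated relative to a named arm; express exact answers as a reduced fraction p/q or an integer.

topology: planetary set — G1 12T / G2 17T / G3 46T, arm = carrier (Willis)
superposition row 1 [locked train]: every member turns x
row 2: sun turns y, ring = −(12/46)·y, arm 0
boundary: total ω_sun = x + y = 0 and total ω_arm = x = 1  ⇒  y = -1, x = 1
row 2 ring = −(12/46)·(-1) = 6/23
totals (row 1 + row 2): sun 1 + (-1) = 0, ring 1 + 6/23 = 29/23, arm 1 + 0 = 1
asked cell (row1, arm) = 1

row1: w_G1=1 w_G3=1 w_R=1
row2: w_G1=-1 w_G3=6/23 w_R=0
total: w_G1=0 w_G3=29/23 w_R=1
asked value: 1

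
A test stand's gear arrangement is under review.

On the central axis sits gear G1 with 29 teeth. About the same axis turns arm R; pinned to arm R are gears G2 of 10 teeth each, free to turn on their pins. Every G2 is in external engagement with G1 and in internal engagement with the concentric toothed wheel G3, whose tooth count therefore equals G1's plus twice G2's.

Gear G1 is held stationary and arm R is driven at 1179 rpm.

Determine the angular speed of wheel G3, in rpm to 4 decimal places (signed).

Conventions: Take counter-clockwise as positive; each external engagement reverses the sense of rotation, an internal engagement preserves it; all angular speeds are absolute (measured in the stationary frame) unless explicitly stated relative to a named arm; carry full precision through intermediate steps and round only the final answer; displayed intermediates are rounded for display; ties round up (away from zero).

+1876.7755 rpm

class = planetary set [G3 = 29+2·10 = 49; Willis about the carrier]
normalise by the input: solve with ω_arm = 1, then scale by 1179 rpm
ring teeth: 29 + 2·10 = 49
29(ω_sun−ω_arm) = −49(ω_ring−ω_arm),  ω_sun = 0, ω_arm = 1
ω_ring = 1 − (29/49)(0−1) = 78/49
scale: ω_ring = 78/49 × 1179 rpm = +1876.7755 rpm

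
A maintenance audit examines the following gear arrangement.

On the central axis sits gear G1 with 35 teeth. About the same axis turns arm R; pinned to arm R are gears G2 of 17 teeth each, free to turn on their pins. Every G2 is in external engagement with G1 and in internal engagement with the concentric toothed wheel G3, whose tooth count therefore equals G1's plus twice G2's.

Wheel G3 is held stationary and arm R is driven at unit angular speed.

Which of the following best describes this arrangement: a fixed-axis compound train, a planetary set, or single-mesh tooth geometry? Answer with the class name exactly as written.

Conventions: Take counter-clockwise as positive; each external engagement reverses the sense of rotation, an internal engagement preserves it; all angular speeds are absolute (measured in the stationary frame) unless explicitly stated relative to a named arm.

planetary set

class = planetary set [G3 = 35+2·17 = 69; Willis about the carrier]
classification: planetary set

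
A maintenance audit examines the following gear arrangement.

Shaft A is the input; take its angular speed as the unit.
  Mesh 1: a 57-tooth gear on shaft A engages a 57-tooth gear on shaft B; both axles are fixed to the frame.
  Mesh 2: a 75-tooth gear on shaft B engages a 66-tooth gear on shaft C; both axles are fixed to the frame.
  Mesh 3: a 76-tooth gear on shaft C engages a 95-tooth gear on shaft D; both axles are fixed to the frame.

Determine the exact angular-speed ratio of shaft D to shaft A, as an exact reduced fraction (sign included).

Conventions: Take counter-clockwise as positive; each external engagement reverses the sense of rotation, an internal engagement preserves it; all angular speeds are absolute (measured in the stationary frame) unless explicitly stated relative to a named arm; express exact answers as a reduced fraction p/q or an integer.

-10/11

class = fixed-axis compound train [3 meshes; 3 ratios multiply, 3 sense flips]
mesh 1 [57T→57T]: running ratio 1, sense −
mesh 2 [75T→66T]: running ratio 25/22, sense +
mesh 3 [76T→95T]: running ratio 10/11, sense −
ω_out/ω_in = -10/11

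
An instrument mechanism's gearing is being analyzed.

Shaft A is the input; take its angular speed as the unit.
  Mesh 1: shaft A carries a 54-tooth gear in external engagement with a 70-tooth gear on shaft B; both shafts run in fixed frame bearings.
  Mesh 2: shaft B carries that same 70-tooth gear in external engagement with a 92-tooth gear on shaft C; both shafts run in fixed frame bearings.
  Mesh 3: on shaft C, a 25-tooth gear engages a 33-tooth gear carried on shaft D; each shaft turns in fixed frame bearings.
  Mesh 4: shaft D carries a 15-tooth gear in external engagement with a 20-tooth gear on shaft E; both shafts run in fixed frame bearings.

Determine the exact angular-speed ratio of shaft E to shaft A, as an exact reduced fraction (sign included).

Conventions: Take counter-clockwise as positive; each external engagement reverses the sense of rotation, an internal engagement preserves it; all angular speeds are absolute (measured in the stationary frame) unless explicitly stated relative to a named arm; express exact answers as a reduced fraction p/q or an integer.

class = fixed-axis compound train [4 meshes; 4 ratios multiply, 4 sense flips]
mesh 1 [54T→70T]: running ratio 27/35, sense −
mesh 2 [70T→92T]: running ratio 27/46, sense +
mesh 3 [25T→33T]: running ratio 225/506, sense −
mesh 4 [15T→20T]: running ratio 675/2024, sense +
ω_out/ω_in = 675/2024

675/2024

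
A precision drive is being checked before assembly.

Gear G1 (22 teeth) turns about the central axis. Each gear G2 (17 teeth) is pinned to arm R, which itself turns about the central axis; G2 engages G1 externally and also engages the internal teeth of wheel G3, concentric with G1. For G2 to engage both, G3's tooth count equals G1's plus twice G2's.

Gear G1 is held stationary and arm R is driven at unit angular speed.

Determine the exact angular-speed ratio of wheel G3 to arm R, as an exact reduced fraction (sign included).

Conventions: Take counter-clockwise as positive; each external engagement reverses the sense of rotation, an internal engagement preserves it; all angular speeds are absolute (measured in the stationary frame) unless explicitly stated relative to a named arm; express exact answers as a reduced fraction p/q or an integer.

39/28

recognized (axles ride arm R): planetary set, 22/17/56 teeth
ring teeth: 22 + 2·17 = 56
22(ω_sun−ω_arm) = −56(ω_ring−ω_arm),  ω_sun = 0, ω_arm = 1
ω_ring = 1 − (22/56)(0−1) = 39/28
ω_out/ω_in = 39/28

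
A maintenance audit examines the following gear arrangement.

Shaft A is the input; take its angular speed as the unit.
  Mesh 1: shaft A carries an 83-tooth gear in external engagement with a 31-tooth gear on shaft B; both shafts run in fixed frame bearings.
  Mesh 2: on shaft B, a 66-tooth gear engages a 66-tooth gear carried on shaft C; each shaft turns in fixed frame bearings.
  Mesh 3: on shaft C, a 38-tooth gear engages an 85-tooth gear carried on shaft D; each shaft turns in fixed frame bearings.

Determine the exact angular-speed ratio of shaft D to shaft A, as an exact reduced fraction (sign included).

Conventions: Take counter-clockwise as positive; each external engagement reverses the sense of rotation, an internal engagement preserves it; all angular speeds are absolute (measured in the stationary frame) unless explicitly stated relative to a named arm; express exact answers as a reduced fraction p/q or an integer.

-3154/2635

class = fixed-axis compound train [3 meshes; 3 ratios multiply, 3 sense flips]
mesh 1 [83T→31T]: running ratio 83/31, sense −
mesh 2 [66T→66T]: running ratio 83/31, sense +
mesh 3 [38T→85T]: running ratio 3154/2635, sense −
ω_out/ω_in = -3154/2635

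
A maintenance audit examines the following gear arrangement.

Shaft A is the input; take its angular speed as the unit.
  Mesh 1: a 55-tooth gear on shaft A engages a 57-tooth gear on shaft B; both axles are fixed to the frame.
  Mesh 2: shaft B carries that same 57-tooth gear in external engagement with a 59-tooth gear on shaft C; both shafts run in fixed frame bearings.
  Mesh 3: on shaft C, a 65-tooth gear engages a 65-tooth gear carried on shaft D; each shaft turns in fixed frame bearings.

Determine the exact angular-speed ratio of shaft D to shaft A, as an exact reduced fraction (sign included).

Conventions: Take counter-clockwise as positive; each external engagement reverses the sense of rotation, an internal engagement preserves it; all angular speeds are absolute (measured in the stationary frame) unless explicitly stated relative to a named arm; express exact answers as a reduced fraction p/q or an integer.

-55/59

class = fixed-axis compound train [3 meshes; 3 ratios multiply, 3 sense flips]
mesh 1 [55T→57T]: running ratio 55/57, sense −
mesh 2 [57T→59T]: running ratio 55/59, sense +
mesh 3 [65T→65T]: running ratio 55/59, sense −
ω_out/ω_in = -55/59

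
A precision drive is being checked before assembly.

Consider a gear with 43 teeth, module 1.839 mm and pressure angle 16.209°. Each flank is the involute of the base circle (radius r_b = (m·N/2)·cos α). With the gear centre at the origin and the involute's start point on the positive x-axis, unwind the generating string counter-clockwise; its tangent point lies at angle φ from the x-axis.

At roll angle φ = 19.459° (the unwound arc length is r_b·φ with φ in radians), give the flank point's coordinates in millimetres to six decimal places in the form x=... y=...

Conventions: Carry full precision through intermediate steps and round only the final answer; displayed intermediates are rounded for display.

x=40.093729 y=0.490071

topology: single-mesh involute geometry — m = 1.839, N = 43
pitch radius r_p = m·N/2 = 1.839·43/2 = 39.538500
base radius r_b = r_p·cos α = 39.538500·cos 16.209° = 37.966839
roll angle φ = 19.459° = 0.33962362 rad
x = r_b·(cos φ + φ·sin φ) = 40.093729
y = r_b·(sin φ − φ·cos φ) = 0.490071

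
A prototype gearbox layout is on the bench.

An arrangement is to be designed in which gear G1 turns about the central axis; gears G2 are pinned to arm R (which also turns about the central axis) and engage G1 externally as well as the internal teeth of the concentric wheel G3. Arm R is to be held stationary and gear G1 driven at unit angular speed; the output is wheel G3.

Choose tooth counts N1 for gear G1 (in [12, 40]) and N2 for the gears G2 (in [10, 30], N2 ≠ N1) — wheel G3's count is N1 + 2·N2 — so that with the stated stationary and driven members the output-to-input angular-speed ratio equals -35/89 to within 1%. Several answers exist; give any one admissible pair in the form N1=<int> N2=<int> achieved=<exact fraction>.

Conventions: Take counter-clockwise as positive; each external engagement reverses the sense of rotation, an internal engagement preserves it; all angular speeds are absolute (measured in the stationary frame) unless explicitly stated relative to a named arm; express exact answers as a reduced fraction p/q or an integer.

N1=35 N2=27 achieved=-35/89

design class (target -35/89): planetary set
Willis with ω_arm = 0: ω_ring/ω_sun = −N1/N3; set equal to -35/89  ⇒  N3/N1 = −1/(-35/89) = 89/35
N3 = N1 + 2·N2  ⇒  N2/N1 = (N3/N1 − 1)/2 = (89/35 − 1)/2 = 27/35
smallest multiple with N1 ≥ 12 and N2 ≥ 10: k = 1  ⇒  N1 = 1·35 = 35, N2 = 1·27 = 27 (N1 ≤ 40, N2 ≤ 30, N2 ≠ N1 ✓), N3 = 35 + 2·27 = 89
check: −N1/N3 with N1 = 35, N3 = 89 gives -35/89; |achieved − target| = 0 ≤ 7/1780 ✓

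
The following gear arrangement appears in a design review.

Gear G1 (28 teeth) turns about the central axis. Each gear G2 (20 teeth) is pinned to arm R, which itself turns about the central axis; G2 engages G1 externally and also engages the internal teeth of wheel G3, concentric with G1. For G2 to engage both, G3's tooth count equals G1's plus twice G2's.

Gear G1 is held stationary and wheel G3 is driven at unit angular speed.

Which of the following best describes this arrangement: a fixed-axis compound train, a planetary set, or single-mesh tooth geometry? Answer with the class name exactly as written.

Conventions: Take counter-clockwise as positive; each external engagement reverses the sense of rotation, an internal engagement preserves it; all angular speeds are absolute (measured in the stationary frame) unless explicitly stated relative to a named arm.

recognized (axles ride arm R): planetary set, 28/20/68 teeth
classification: planetary set

planetary set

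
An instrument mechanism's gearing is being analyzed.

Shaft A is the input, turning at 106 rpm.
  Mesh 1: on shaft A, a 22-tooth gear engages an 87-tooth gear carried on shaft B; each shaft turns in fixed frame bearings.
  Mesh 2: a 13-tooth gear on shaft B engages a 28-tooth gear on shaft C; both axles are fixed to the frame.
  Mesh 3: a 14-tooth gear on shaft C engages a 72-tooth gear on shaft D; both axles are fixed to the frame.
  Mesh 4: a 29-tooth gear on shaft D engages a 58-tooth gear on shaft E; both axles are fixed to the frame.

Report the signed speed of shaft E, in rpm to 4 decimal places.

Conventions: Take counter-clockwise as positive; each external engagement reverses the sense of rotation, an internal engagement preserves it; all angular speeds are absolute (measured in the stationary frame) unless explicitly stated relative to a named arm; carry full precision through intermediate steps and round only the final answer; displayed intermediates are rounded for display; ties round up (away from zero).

+1.2099 rpm

topology: fixed-axis compound train — 4 meshes, A→E
mesh 1 [22T→87T]: ω = 106.0000×22/87 = 26.8046 rpm, sense flips to −
mesh 2 [13T→28T]: ω = 26.8046×13/28 = 12.4450 rpm, sense flips to +
mesh 3 [14T→72T]: ω = 12.4450×14/72 = 2.4199 rpm, sense flips to −
mesh 4 [29T→58T]: ω = 2.4199×29/58 = 1.2099 rpm, sense flips to +
signed output speed = +1.2099 rpm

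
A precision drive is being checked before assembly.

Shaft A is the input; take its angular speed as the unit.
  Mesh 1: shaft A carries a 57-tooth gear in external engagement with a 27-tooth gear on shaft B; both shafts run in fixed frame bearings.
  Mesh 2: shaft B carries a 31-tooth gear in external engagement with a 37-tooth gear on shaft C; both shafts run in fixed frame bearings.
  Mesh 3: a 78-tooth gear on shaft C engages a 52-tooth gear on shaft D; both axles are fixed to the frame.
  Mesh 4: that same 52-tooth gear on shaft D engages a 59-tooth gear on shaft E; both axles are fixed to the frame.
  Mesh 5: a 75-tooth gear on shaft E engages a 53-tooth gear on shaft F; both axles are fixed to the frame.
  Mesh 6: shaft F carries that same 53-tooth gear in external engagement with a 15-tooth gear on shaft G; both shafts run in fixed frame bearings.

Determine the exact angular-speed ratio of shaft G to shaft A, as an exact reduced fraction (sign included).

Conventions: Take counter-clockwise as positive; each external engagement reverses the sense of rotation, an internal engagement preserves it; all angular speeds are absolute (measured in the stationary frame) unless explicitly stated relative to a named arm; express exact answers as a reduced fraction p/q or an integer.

76570/6549

class = fixed-axis compound train [6 meshes; 6 ratios multiply, 6 sense flips]
mesh 1 [57T→27T]: running ratio 19/9, sense −
mesh 2 [31T→37T]: running ratio 589/333, sense +
mesh 3 [78T→52T]: running ratio 589/222, sense −
mesh 4 [52T→59T]: running ratio 15314/6549, sense +
mesh 5 [75T→53T]: running ratio 382850/115699, sense −
mesh 6 [53T→15T]: running ratio 76570/6549, sense +
ω_out/ω_in = 76570/6549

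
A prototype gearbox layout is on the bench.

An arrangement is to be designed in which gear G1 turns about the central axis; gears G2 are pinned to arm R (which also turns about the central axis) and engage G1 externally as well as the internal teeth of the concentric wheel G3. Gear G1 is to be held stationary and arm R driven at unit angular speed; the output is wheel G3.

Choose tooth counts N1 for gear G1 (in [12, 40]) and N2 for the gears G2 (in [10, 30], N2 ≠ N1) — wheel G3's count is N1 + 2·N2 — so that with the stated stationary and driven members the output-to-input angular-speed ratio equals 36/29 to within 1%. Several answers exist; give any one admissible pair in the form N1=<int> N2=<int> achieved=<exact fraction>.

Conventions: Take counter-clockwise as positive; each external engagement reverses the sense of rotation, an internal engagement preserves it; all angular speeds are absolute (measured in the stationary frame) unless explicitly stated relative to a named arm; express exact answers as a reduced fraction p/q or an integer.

topology: planetary set — design target 36/29, arm = carrier (Willis)
Willis with ω_sun = 0: ω_ring/ω_arm = (N1+N3)/N3; set equal to 36/29  ⇒  N3/N1 = 1/(36/29 − 1) = 29/7
N3 = N1 + 2·N2  ⇒  N2/N1 = (N3/N1 − 1)/2 = (29/7 − 1)/2 = 11/7
smallest multiple with N1 ≥ 12 and N2 ≥ 10: k = 2  ⇒  N1 = 2·7 = 14, N2 = 2·11 = 22 (N1 ≤ 40, N2 ≤ 30, N2 ≠ N1 ✓), N3 = 14 + 2·22 = 58
check: (N1+N3)/N3 with N1 = 14, N3 = 58 gives 36/29; |achieved − target| = 0 ≤ 9/725 ✓

N1=14 N2=22 achieved=36/29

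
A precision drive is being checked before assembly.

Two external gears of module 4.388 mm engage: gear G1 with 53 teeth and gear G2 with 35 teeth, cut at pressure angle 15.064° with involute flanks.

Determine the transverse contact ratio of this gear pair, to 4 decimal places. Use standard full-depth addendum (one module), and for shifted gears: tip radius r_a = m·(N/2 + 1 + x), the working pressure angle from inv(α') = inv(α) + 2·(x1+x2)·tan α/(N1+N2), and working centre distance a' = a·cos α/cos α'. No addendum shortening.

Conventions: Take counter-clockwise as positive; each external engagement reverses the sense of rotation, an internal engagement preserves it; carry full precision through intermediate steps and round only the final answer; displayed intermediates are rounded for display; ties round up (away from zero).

2.0322

single-mesh involute tooth geometry (53T engaging 35T at module 4.388)
base radii: r_b1 = 112.286099, r_b2 = 74.151198
tip radii: r_a1 = 120.670000, r_a2 = 81.178000
no profile shift: α' = α, a' = a
action lengths: √(r_a1²−r_b1²) = 44.193674, √(r_a2²−r_b2²) = 33.037366
base pitch p_b = π·m·cos α = 13.311592
CR = (44.193674 + 33.037366 − 193.072000·sin 15.06400°)/13.311592 = 2.032217
contact ratio ≈ 2.0322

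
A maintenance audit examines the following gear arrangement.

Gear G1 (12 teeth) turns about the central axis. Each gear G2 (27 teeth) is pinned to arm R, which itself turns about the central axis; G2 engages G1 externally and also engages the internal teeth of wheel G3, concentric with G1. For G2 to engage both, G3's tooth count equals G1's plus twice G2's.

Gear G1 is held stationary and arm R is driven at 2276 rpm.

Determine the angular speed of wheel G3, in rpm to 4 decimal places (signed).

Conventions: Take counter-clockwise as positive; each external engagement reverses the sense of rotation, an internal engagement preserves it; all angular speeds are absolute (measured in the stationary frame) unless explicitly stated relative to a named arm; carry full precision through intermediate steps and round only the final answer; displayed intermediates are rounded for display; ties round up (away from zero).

+2689.8182 rpm

planetary set (12T centre, 27T on arm, 66T internal) — Willis relation
normalise by the input: solve with ω_arm = 1, then scale by 2276 rpm
ring teeth: 12 + 2·27 = 66
12(ω_sun−ω_arm) = −66(ω_ring−ω_arm),  ω_sun = 0, ω_arm = 1
ω_ring = 1 − (12/66)(0−1) = 13/11
scale: ω_ring = 13/11 × 2276 rpm = +2689.8182 rpm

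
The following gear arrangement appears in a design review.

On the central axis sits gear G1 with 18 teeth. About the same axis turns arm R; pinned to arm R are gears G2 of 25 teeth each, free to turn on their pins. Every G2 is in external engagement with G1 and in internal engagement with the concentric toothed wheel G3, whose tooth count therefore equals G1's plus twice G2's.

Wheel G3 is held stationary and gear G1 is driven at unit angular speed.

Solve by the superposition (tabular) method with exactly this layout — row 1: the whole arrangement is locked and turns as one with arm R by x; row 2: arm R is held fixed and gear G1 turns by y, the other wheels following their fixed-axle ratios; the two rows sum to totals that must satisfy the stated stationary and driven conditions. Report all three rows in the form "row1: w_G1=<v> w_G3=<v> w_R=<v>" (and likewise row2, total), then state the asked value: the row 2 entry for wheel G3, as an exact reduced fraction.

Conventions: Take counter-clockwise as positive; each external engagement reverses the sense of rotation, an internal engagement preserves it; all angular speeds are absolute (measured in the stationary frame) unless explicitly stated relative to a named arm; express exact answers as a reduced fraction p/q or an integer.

row1: w_G1=9/43 w_G3=9/43 w_R=9/43
row2: w_G1=34/43 w_G3=-9/43 w_R=0
total: w_G1=1 w_G3=0 w_R=9/43
asked value: -9/43

topology: planetary set — G1 18T / G2 25T / G3 68T, arm = carrier (Willis)
row 1: whole set turns with the arm by x
superposition row 2 [arm held]: sun y, ring −(18/68)·y, arm 0
boundary: total ω_ring = x − (18/68)·y = 0 and total ω_sun = x + y = 1  ⇒  y = 34/43, x = 9/43
row 2 ring = −(18/68)·34/43 = -9/43
totals (row 1 + row 2): sun 9/43 + 34/43 = 1, ring 9/43 + (-9/43) = 0, arm 9/43 + 0 = 9/43
asked cell (row2, ring) = -9/43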